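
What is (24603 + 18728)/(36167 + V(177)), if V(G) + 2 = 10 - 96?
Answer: 43331/36079 ≈ 1.2010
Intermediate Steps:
V(G) = -88 (V(G) = -2 + (10 - 96) = -2 - 86 = -88)
(24603 + 18728)/(36167 + V(177)) = (24603 + 18728)/(36167 - 88) = 43331/36079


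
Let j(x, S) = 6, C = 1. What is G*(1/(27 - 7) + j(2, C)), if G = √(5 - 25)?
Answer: 121*I*√5/10 ≈ 27.056*I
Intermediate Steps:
G = 2*I*√5 (G = √(-20) = 2*I*√5 ≈ 4.4721*I)
G*(1/(27 - 7) + j(2, C)) = (2*I*√5)*(1/(27 - 7) + 6) = (2*I*√5)*(1/20 + 6) = (2*I*√5)*(121/20) = 121*I*√5/10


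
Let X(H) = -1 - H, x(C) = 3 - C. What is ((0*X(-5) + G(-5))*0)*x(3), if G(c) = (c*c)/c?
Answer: 0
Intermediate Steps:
G(c) = c (G(c) = c²/c = c)
((0*X(-5) + G(-5))*0)*x(3) = ((0*(-1 - 1*(-5)) - 5)*0)*(3 - 1*3) = ((0*(-1 + 5) - 5)*0)*(3 - 3) = ((0*4 - 5)*0)*0 = ((0 - 5)*0)*0 = -5*0*0 = 0*0 = 0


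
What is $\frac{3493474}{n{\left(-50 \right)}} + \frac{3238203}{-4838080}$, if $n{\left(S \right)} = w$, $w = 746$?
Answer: $\frac{8449645495241}{1804603840} \approx 4682.3$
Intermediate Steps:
$n{\left(S \right)} = 746$
$\frac{3493474}{n{\left(-50 \right)}} + \frac{3238203}{-4838080} = \frac{3493474}{746} + \frac{3238203}{-4838080} = 3493474 \cdot \frac{1}{746} + 3238203 \left(- \frac{1}{4838080}\right) = \frac{1746737}{373} - \frac{3238203}{4838080} = \frac{8449645495241}{1804603840}$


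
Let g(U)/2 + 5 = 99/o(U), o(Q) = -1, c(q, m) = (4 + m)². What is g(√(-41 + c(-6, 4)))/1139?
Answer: -208/1139 ≈ -0.18262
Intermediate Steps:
g(U) = -208 (g(U) = -10 + 2*(99/(-1)) = -10 + 2*(99*(-1)) = -10 + 2*(-99) = -10 - 198 = -208)
g(√(-41 + c(-6, 4)))/1139 = -208/1139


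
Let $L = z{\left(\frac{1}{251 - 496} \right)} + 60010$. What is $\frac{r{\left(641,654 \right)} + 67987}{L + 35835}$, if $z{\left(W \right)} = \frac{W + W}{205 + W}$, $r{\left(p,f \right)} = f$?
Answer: $\frac{1723712792}{2406859639} \approx 0.71617$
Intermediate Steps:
$z{\left(W \right)} = \frac{2 W}{205 + W}$
$L = \frac{1506971119}{25112}$ ($L = \frac{2}{\left(251 - 496\right) \left(205 + \frac{1}{251 - 496}\right)} + 60010 = \frac{2}{\left(-245\right) \left(205 + \frac{1}{-245}\right)} + 60010 = 2 \left(- \frac{1}{245}\right) \frac{1}{205 - \frac{1}{245}} + 60010 = 2 \left(- \frac{1}{245}\right) \frac{1}{\frac{50224}{245}} + 60010 = 2 \left(- \frac{1}{245}\right) \frac{245}{50224} + 60010 = - \frac{1}{25112} + 60010 = \frac{1506971119}{25112} \approx 60010.0$)
$\frac{r{\left(641,654 \right)} + 67987}{L + 35835} = \frac{654 + 67987}{\frac{1506971119}{25112} + 35835} = \frac{68641}{\frac{2406859639}{25112}} = 68641 \cdot \frac{25112}{2406859639} = \frac{1723712792}{2406859639}$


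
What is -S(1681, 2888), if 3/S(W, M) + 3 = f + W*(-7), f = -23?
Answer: 1/3931 ≈ 0.00025439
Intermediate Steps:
S(W, M) = 3/(-26 - 7*W) (S(W, M) = 3/(-3 + (-23 + W*(-7))) = 3/(-3 + (-23 - 7*W)) = 3/(-26 - 7*W))
-S(1681, 2888) = -(-3)/(26 + 7*1681) = -(-3)/(26 + 11767) = -(-3)/11793 = -1*(-1/3931) = 1/3931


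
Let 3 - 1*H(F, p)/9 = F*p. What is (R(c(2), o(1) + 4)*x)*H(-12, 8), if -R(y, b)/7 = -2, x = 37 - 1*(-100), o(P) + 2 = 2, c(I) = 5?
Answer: 1708938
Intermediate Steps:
H(F, p) = 27 - 9*F*p
o(P) = 0 (o(P) = -2 + 2 = 0)
x = 137 (x = 37 + 100 = 137)
R(y, b) = 14 (R(y, b) = -7*(-2) = 14)
(R(c(2), o(1) + 4)*x)*H(-12, 8) = (14*137)*(27 - 9*(-12)*8) = 1918*(27 + 864) = 1918*891 = 1708938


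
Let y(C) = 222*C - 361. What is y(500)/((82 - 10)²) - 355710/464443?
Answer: 49541508437/2407672512 ≈ 20.577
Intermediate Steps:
y(C) = -361 + 222*C
y(500)/((82 - 10)²) - 355710/464443 = (-361 + 222*500)/((82 - 10)²) - 355710/464443 = (-361 + 111000)/(72²) - 355710*1/464443 = 110639/5184 - 355710/464443 = 49541508437/2407672512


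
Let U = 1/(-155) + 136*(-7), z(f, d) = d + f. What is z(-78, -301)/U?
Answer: 58745/147561 ≈ 0.39811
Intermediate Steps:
U = -147561/155 (U = -1/155 - 952 = -147561/155 ≈ -952.01)
z(-78, -301)/U = (-301 - 78)/(-147561/155) = -379*(-155/147561) = 58745/147561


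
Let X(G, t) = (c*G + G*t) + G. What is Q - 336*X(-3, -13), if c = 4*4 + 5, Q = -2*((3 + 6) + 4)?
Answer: 9046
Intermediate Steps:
Q = -26 (Q = -2*(9 + 4) = -2*13 = -26)
c = 21 (c = 16 + 5 = 21)
X(G, t) = 22*G + G*t (X(G, t) = (21*G + G*t) + G = 22*G + G*t)
Q - 336*X(-3, -13) = -26 - (-1008)*(22 - 13) = -26 - (-1008)*9 = -26 - 336*(-27) = -26 + 9072 = 9046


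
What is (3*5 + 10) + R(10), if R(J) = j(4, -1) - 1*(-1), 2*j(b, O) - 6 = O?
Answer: 57/2 ≈ 28.500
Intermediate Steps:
j(b, O) = 3 + O/2
R(J) = 7/2 (R(J) = (3 + (1/2)*(-1)) - 1*(-1) = (3 - 1/2) + 1 = 5/2 + 1 = 7/2)
(3*5 + 10) + R(10) = (3*5 + 10) + 7/2 = (15 + 10) + 7/2 = 25 + 7/2 = 57/2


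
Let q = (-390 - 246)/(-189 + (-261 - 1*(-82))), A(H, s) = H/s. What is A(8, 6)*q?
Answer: 53/23 ≈ 2.3043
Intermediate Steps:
q = 159/92 (q = -636/(-189 + (-261 + 82)) = -636/(-189 - 179) = -636/(-368) = -636*(-1/368) = 159/92 ≈ 1.7283)
A(8, 6)*q = (8/6)*(159/92) = (8*(⅙))*(159/92) = (4/3)*(159/92) = 53/23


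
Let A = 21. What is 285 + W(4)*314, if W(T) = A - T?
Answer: 5623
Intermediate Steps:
W(T) = 21 - T
285 + W(4)*314 = 285 + (21 - 1*4)*314 = 285 + (21 - 4)*314 = 285 + 17*314 = 285 + 5338 = 5623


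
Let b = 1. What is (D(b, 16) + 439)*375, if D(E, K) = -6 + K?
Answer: 168375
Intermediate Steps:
(D(b, 16) + 439)*375 = ((-6 + 16) + 439)*375 = (10 + 439)*375 = 449*375 = 168375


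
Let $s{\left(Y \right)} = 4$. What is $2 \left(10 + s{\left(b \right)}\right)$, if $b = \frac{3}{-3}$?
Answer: $28$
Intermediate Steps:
$b = -1$ ($b = 3 \left(- \frac{1}{3}\right) = -1$)
$2 \left(10 + s{\left(b \right)}\right) = 2 \left(10 + 4\right) = 2 \cdot 14 = 28$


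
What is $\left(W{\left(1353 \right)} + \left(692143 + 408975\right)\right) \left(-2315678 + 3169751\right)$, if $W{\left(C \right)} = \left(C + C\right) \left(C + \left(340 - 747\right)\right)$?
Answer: $3126756128562$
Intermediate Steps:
$W{\left(C \right)} = 2 C \left(-407 + C\right)$ ($W{\left(C \right)} = 2 C \left(C + \left(340 - 747\right)\right) = 2 C \left(C - 407\right) = 2 C \left(-407 + C\right)$)
$\left(W{\left(1353 \right)} + \left(692143 + 408975\right)\right) \left(-2315678 + 3169751\right) = \left(2 \cdot 1353 \left(-407 + 1353\right) + \left(692143 + 408975\right)\right) \left(-2315678 + 3169751\right) = \left(2 \cdot 1353 \cdot 946 + 1101118\right) 854073 = \left(2559876 + 1101118\right) 854073 = 3660994 \cdot 854073 = 3126756128562$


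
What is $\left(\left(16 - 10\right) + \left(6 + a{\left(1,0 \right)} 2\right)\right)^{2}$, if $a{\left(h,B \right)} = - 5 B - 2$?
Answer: $64$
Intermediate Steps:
$a{\left(h,B \right)} = -2 - 5 B$
$\left(\left(16 - 10\right) + \left(6 + a{\left(1,0 \right)} 2\right)\right)^{2} = \left(\left(16 - 10\right) + \left(6 + \left(-2 - 0\right) 2\right)\right)^{2} = \left(\left(16 - 10\right) + \left(6 + \left(-2 + 0\right) 2\right)\right)^{2} = \left(6 + \left(6 - 4\right)\right)^{2} = \left(6 + 2\right)^{2} = 8^{2} = 64$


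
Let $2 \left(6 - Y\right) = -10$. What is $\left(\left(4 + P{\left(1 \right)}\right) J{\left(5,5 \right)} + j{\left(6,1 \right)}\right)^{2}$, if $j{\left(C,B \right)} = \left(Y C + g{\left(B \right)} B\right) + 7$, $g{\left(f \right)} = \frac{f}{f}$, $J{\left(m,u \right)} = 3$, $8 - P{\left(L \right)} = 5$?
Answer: $9025$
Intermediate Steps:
$P{\left(L \right)} = 3$ ($P{\left(L \right)} = 8 - 5 = 3$)
$Y = 11$ ($Y = 6 - -5 = 6 + 5 = 11$)
$g{\left(f \right)} = 1$
$j{\left(C,B \right)} = 7 + B + 11 C$ ($j{\left(C,B \right)} = \left(11 C + 1 B\right) + 7 = \left(11 C + B\right) + 7 = \left(B + 11 C\right) + 7 = 7 + B + 11 C$)
$\left(\left(4 + P{\left(1 \right)}\right) J{\left(5,5 \right)} + j{\left(6,1 \right)}\right)^{2} = \left(\left(4 + 3\right) 3 + \left(7 + 1 + 11 \cdot 6\right)\right)^{2} = \left(7 \cdot 3 + \left(7 + 1 + 66\right)\right)^{2} = \left(21 + 74\right)^{2} = 95^{2} = 9025$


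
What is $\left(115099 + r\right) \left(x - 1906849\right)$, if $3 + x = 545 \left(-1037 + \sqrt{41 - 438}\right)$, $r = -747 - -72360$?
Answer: $-461555238104 + 101758040 i \sqrt{397} \approx -4.6156 \cdot 10^{11} + 2.0275 \cdot 10^{9} i$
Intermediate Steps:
$r = 71613$ ($r = -747 + 72360 = 71613$)
$x = -565168 + 545 i \sqrt{397}$ ($x = -3 + 545 \left(-1037 + \sqrt{41 - 438}\right) = -3 + 545 \left(-1037 + \sqrt{-397}\right) = -3 + 545 \left(-1037 + i \sqrt{397}\right) = -3 - \left(565165 - 545 i \sqrt{397}\right) = -565168 + 545 i \sqrt{397} \approx -5.6517 \cdot 10^{5} + 10859.0 i$)
$\left(115099 + r\right) \left(x - 1906849\right) = \left(115099 + 71613\right) \left(\left(-565168 + 545 i \sqrt{397}\right) - 1906849\right) = 186712 \left(-2472017 + 545 i \sqrt{397}\right) = -461555238104 + 101758040 i \sqrt{397}$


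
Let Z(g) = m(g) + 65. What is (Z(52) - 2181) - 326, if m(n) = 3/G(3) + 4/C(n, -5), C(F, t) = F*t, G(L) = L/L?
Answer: -158536/65 ≈ -2439.0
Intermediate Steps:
G(L) = 1
m(n) = 3 - 4/(5*n) (m(n) = 3/1 + 4/((n*(-5))) = 3*1 + 4/((-5*n)) = 3 + 4*(-1/(5*n)) = 3 - 4/(5*n))
Z(g) = 68 - 4/(5*g) (Z(g) = (3 - 4/(5*g)) + 65 = 68 - 4/(5*g))
(Z(52) - 2181) - 326 = ((68 - ⅘/52) - 2181) - 326 = ((68 - ⅘*1/52) - 2181) - 326 = ((68 - 1/65) - 2181) - 326 = (4419/65 - 2181) - 326 = -137346/65 - 326 = -158536/65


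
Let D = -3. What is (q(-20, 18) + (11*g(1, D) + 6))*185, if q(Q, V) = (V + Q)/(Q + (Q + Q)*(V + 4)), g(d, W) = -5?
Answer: -815813/90 ≈ -9064.6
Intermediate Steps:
q(Q, V) = (Q + V)/(Q + 2*Q*(4 + V)) (q(Q, V) = (Q + V)/(Q + (2*Q)*(4 + V)) = (Q + V)/(Q + 2*Q*(4 + V)))
(q(-20, 18) + (11*g(1, D) + 6))*185 = ((-20 + 18)/((-20)*(9 + 2*18)) + (11*(-5) + 6))*185 = (-1/20*(-2)/(9 + 36) + (-55 + 6))*185 = (-1/20*(-2)/45 - 49)*185 = (-1/20*1/45*(-2) - 49)*185 = (1/450 - 49)*185 = -22049/450*185 = -815813/90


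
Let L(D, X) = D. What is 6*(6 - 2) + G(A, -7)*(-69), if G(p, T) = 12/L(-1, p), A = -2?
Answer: 852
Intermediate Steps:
G(p, T) = -12 (G(p, T) = 12/(-1) = 12*(-1) = -12)
6*(6 - 2) + G(A, -7)*(-69) = 6*(6 - 2) - 12*(-69) = 6*4 + 828 = 24 + 828 = 852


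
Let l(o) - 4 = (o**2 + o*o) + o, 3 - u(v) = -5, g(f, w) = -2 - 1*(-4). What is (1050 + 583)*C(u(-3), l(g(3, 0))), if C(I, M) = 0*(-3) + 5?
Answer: 8165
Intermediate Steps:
g(f, w) = 2 (g(f, w) = -2 + 4 = 2)
u(v) = 8 (u(v) = 3 - 1*(-5) = 3 + 5 = 8)
l(o) = 4 + o + 2*o**2 (l(o) = 4 + ((o**2 + o*o) + o) = 4 + ((o**2 + o**2) + o) = 4 + (2*o**2 + o) = 4 + (o + 2*o**2) = 4 + o + 2*o**2)
C(I, M) = 5 (C(I, M) = 0 + 5 = 5)
(1050 + 583)*C(u(-3), l(g(3, 0))) = (1050 + 583)*5 = 1633*5 = 8165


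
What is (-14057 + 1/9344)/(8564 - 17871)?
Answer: 131348607/86964608 ≈ 1.5104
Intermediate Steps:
(-14057 + 1/9344)/(8564 - 17871) = (-14057 + 1/9344)/(-9307) = -131348607/9344*(-1/9307) = 131348607/86964608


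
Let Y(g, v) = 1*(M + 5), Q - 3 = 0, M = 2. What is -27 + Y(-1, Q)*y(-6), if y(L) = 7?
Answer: 22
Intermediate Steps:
Q = 3 (Q = 3 + 0 = 3)
Y(g, v) = 7 (Y(g, v) = 1*(2 + 5) = 1*7 = 7)
-27 + Y(-1, Q)*y(-6) = -27 + 7*7 = -27 + 49 = 22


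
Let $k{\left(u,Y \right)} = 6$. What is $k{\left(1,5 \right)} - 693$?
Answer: $-687$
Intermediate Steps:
$k{\left(1,5 \right)} - 693 = 6 - 693 = -687$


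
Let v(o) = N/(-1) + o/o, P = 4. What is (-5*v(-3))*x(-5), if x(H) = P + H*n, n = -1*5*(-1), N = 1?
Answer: 0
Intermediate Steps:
n = 5 (n = -5*(-1) = 5)
v(o) = 0 (v(o) = 1/(-1) + o/o = 1*(-1) + 1 = -1 + 1 = 0)
x(H) = 4 + 5*H (x(H) = 4 + H*5 = 4 + 5*H)
(-5*v(-3))*x(-5) = (-5*0)*(4 + 5*(-5)) = 0*(4 - 25) = 0*(-21) = 0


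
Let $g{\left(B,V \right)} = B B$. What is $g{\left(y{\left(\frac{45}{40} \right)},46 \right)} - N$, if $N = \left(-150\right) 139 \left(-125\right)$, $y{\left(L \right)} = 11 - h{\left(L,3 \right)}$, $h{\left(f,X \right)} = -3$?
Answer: $-2606054$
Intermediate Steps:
$y{\left(L \right)} = 14$ ($y{\left(L \right)} = 11 - -3 = 11 + 3 = 14$)
$N = 2606250$ ($N = \left(-20850\right) \left(-125\right) = 2606250$)
$g{\left(B,V \right)} = B^{2}$
$g{\left(y{\left(\frac{45}{40} \right)},46 \right)} - N = 14^{2} - 2606250 = 196 - 2606250 = -2606054$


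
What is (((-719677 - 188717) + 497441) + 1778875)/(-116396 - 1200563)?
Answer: -1367922/1316959 ≈ -1.0387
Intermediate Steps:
(((-719677 - 188717) + 497441) + 1778875)/(-116396 - 1200563) = ((-908394 + 497441) + 1778875)/(-1316959) = (-410953 + 1778875)*(-1/1316959) = 1367922*(-1/1316959) = -1367922/1316959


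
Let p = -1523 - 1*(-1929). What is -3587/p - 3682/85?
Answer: -1799787/34510 ≈ -52.153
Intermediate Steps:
p = 406 (p = -1523 + 1929 = 406)
-3587/p - 3682/85 = -3587/406 - 3682/85 = -1799787/34510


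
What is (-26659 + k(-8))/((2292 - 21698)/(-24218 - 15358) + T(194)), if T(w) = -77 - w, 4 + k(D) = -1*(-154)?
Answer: 524560092/5352845 ≈ 97.996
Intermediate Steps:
k(D) = 150 (k(D) = -4 - 1*(-154) = -4 + 154 = 150)
(-26659 + k(-8))/((2292 - 21698)/(-24218 - 15358) + T(194)) = (-26659 + 150)/((2292 - 21698)/(-24218 - 15358) + (-77 - 1*194)) = -26509/(-19406/(-39576) + (-77 - 194)) = -26509/(-19406*(-1/39576) - 271) = -26509/(9703/19788 - 271) = -26509/(-5352845/19788) = -26509*(-19788/5352845) = 524560092/5352845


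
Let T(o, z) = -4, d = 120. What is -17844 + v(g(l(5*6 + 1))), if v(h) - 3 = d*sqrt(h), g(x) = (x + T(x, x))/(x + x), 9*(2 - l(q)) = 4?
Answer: -17841 + 60*I*sqrt(154)/7 ≈ -17841.0 + 106.37*I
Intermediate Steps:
l(q) = 14/9 (l(q) = 2 - 1/9*4 = 2 - 4/9 = 14/9)
g(x) = (-4 + x)/(2*x) (g(x) = (x - 4)/(x + x) = (-4 + x)/((2*x)) = (-4 + x)*(1/(2*x)) = (-4 + x)/(2*x))
v(h) = 3 + 120*sqrt(h)
-17844 + v(g(l(5*6 + 1))) = -17844 + (3 + 120*sqrt((-4 + 14/9)/(2*(14/9)))) = -17844 + (3 + 120*sqrt((1/2)*(9/14)*(-22/9))) = -17844 + (3 + 120*sqrt(-11/14)) = -17844 + (3 + 120*(I*sqrt(154)/14)) = -17844 + (3 + 60*I*sqrt(154)/7) = -17841 + 60*I*sqrt(154)/7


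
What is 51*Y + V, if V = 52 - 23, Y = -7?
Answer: -328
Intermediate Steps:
V = 29
51*Y + V = 51*(-7) + 29 = -357 + 29 = -328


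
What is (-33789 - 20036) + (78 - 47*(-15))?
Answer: -53042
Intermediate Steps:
(-33789 - 20036) + (78 - 47*(-15)) = -53825 + (78 + 705) = -53825 + 783 = -53042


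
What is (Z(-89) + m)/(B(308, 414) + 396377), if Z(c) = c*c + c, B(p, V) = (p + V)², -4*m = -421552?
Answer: 37740/305887 ≈ 0.12338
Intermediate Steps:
m = 105388 (m = -¼*(-421552) = 105388)
B(p, V) = (V + p)²
Z(c) = c + c² (Z(c) = c² + c = c + c²)
(Z(-89) + m)/(B(308, 414) + 396377) = (-89*(1 - 89) + 105388)/((414 + 308)² + 396377) = (-89*(-88) + 105388)/(722² + 396377) = (7832 + 105388)/(521284 + 396377) = 113220/917661 = 113220*(1/917661) = 37740/305887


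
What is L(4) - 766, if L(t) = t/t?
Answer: -765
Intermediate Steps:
L(t) = 1
L(4) - 766 = 1 - 766 = -765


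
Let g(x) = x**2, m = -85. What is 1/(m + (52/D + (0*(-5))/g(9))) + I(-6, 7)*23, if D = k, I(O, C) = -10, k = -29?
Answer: -578939/2517 ≈ -230.01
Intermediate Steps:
D = -29
1/(m + (52/D + (0*(-5))/g(9))) + I(-6, 7)*23 = 1/(-85 + (52/(-29) + (0*(-5))/(9**2))) - 10*23 = 1/(-85 + (52*(-1/29) + 0/81)) - 230 = 1/(-85 + (-52/29 + 0*(1/81))) - 230 = 1/(-85 + (-52/29 + 0)) - 230 = 1/(-85 - 52/29) - 230 = 1/(-2517/29) - 230 = -29/2517 - 230 = -578939/2517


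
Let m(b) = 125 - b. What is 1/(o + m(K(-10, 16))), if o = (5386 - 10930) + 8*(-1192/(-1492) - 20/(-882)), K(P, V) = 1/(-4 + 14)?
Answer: -1644930/8903228323 ≈ -0.00018476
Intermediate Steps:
K(P, V) = ⅒ (K(P, V) = 1/10 = ⅒)
o = -910868008/164493 (o = -5544 + 8*(-1192*(-1/1492) - 20*(-1/882)) = -5544 + 8*(298/373 + 10/441) = -5544 + 8*(135148/164493) = -5544 + 1081184/164493 = -910868008/164493 ≈ -5537.4)
1/(o + m(K(-10, 16))) = 1/(-910868008/164493 + (125 - 1*⅒)) = 1/(-910868008/164493 + (125 - ⅒)) = 1/(-910868008/164493 + 1249/10) = 1/(-8903228323/1644930) = -1644930/8903228323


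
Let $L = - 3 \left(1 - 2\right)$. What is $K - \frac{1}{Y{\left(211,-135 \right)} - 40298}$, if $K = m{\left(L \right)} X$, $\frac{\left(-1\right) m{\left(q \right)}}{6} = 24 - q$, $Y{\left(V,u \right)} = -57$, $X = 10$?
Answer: $- \frac{50847299}{40355} \approx -1260.0$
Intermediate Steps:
$L = 3$ ($L = \left(-3\right) \left(-1\right) = 3$)
$m{\left(q \right)} = -144 + 6 q$ ($m{\left(q \right)} = - 6 \left(24 - q\right) = -144 + 6 q$)
$K = -1260$ ($K = \left(-144 + 6 \cdot 3\right) 10 = \left(-144 + 18\right) 10 = \left(-126\right) 10 = -1260$)
$K - \frac{1}{Y{\left(211,-135 \right)} - 40298} = -1260 - \frac{1}{-57 - 40298} = -1260 - \frac{1}{-40355} = -1260 - - \frac{1}{40355} = -1260 + \frac{1}{40355} = - \frac{50847299}{40355}$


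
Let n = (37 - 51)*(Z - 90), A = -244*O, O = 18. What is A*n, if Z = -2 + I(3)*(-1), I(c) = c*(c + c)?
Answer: -6763680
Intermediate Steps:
I(c) = 2*c² (I(c) = c*(2*c) = 2*c²)
Z = -20 (Z = -2 + (2*3²)*(-1) = -2 + (2*9)*(-1) = -2 + 18*(-1) = -2 - 18 = -20)
A = -4392 (A = -244*18 = -4392)
n = 1540 (n = (37 - 51)*(-20 - 90) = -14*(-110) = 1540)
A*n = -4392*1540 = -6763680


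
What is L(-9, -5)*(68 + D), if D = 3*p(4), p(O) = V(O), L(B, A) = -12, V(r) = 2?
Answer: -888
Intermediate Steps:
p(O) = 2
D = 6 (D = 3*2 = 6)
L(-9, -5)*(68 + D) = -12*(68 + 6) = -12*74 = -888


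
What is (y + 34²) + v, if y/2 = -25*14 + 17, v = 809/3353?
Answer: 1643779/3353 ≈ 490.24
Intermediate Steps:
v = 809/3353 (v = 809*(1/3353) = 809/3353 ≈ 0.24128)
y = -666 (y = 2*(-25*14 + 17) = 2*(-350 + 17) = 2*(-333) = -666)
(y + 34²) + v = (-666 + 34²) + 809/3353 = (-666 + 1156) + 809/3353 = 490 + 809/3353 = 1643779/3353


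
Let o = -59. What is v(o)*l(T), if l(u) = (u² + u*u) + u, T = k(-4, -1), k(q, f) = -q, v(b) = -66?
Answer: -2376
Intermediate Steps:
T = 4 (T = -1*(-4) = 4)
l(u) = u + 2*u² (l(u) = (u² + u²) + u = 2*u² + u = u + 2*u²)
v(o)*l(T) = -264*(1 + 2*4) = -264*(1 + 8) = -264*9 = -66*36 = -2376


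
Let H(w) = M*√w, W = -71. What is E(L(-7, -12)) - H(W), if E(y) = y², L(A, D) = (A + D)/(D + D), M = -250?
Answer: 361/576 + 250*I*√71 ≈ 0.62674 + 2106.5*I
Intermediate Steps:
L(A, D) = (A + D)/(2*D) (L(A, D) = (A + D)/((2*D)) = (A + D)*(1/(2*D)) = (A + D)/(2*D))
H(w) = -250*√w
E(L(-7, -12)) - H(W) = ((½)*(-7 - 12)/(-12))² - (-250)*√(-71) = ((½)*(-1/12)*(-19))² - (-250)*I*√71 = (19/24)² - (-250)*I*√71 = 361/576 + 250*I*√71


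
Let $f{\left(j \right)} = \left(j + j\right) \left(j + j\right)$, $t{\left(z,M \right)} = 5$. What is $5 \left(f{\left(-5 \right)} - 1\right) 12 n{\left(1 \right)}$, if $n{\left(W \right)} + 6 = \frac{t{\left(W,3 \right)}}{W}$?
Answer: $-5940$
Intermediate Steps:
$f{\left(j \right)} = 4 j^{2}$ ($f{\left(j \right)} = 2 j 2 j = 4 j^{2}$)
$n{\left(W \right)} = -6 + \frac{5}{W}$
$5 \left(f{\left(-5 \right)} - 1\right) 12 n{\left(1 \right)} = 5 \left(4 \left(-5\right)^{2} - 1\right) 12 \left(-6 + \frac{5}{1}\right) = 5 \left(4 \cdot 25 - 1\right) 12 \left(-6 + 5 \cdot 1\right) = 5 \left(100 - 1\right) 12 \left(-6 + 5\right) = 5 \cdot 99 \cdot 12 \left(-1\right) = 495 \cdot 12 \left(-1\right) = 5940 \left(-1\right) = -5940$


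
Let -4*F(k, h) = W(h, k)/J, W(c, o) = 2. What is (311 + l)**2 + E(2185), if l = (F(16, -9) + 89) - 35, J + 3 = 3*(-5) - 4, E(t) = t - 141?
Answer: 261912905/1936 ≈ 1.3529e+5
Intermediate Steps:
E(t) = -141 + t
J = -22 (J = -3 + (3*(-5) - 4) = -3 + (-15 - 4) = -3 - 19 = -22)
F(k, h) = 1/44 (F(k, h) = -1/(2*(-22)) = -(-1)/(2*22) = -1/4*(-1/11) = 1/44)
l = 2377/44 (l = (1/44 + 89) - 35 = 3917/44 - 35 = 2377/44 ≈ 54.023)
(311 + l)**2 + E(2185) = (311 + 2377/44)**2 + (-141 + 2185) = (16061/44)**2 + 2044 = 257955721/1936 + 2044 = 261912905/1936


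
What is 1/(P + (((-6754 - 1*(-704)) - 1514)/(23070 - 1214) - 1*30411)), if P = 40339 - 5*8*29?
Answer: 5464/47906461 ≈ 0.00011406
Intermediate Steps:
P = 39179 (P = 40339 - 40*29 = 40339 - 1*1160 = 40339 - 1160 = 39179)
1/(P + (((-6754 - 1*(-704)) - 1514)/(23070 - 1214) - 1*30411)) = 1/(39179 + (((-6754 - 1*(-704)) - 1514)/(23070 - 1214) - 1*30411)) = 1/(39179 + (((-6754 + 704) - 1514)/21856 - 30411)) = 1/(39179 + ((-6050 - 1514)*(1/21856) - 30411)) = 1/(39179 + (-7564*1/21856 - 30411)) = 1/(39179 + (-1891/5464 - 30411)) = 1/(39179 - 166167595/5464) = 1/(47906461/5464) = 5464/47906461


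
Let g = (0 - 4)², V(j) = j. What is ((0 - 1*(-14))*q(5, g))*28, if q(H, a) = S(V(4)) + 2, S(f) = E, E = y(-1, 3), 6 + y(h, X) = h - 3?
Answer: -3136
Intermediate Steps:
g = 16 (g = (-4)² = 16)
y(h, X) = -9 + h (y(h, X) = -6 + (h - 3) = -6 + (-3 + h) = -9 + h)
E = -10 (E = -9 - 1 = -10)
S(f) = -10
q(H, a) = -8 (q(H, a) = -10 + 2 = -8)
((0 - 1*(-14))*q(5, g))*28 = ((0 - 1*(-14))*(-8))*28 = ((0 + 14)*(-8))*28 = (14*(-8))*28 = -112*28 = -3136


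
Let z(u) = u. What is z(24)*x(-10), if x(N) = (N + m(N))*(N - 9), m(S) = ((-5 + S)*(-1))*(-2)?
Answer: 18240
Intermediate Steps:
m(S) = -10 + 2*S (m(S) = (5 - S)*(-2) = -10 + 2*S)
x(N) = (-10 + 3*N)*(-9 + N) (x(N) = (N + (-10 + 2*N))*(N - 9) = (-10 + 3*N)*(-9 + N))
z(24)*x(-10) = 24*(90 - 37*(-10) + 3*(-10)**2) = 24*(90 + 370 + 3*100) = 24*(90 + 370 + 300) = 24*760 = 18240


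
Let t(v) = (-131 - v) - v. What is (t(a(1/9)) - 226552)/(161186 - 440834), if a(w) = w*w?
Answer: 18361325/22651488 ≈ 0.81060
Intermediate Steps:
a(w) = w²
t(v) = -131 - 2*v
(t(a(1/9)) - 226552)/(161186 - 440834) = ((-131 - 2*(1/9)²) - 226552)/(161186 - 440834) = ((-131 - 2*(⅑)²) - 226552)/(-279648) = ((-131 - 2*1/81) - 226552)*(-1/279648) = ((-131 - 2/81) - 226552)*(-1/279648) = (-10613/81 - 226552)*(-1/279648) = -18361325/81*(-1/279648) = 18361325/22651488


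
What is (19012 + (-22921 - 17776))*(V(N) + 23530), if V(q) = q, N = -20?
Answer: -509814350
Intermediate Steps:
(19012 + (-22921 - 17776))*(V(N) + 23530) = (19012 + (-22921 - 17776))*(-20 + 23530) = (19012 - 40697)*23510 = -21685*23510 = -509814350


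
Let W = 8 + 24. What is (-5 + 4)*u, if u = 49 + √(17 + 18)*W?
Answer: -49 - 32*√35 ≈ -238.31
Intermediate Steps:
W = 32
u = 49 + 32*√35 (u = 49 + √(17 + 18)*32 = 49 + √35*32 = 49 + 32*√35 ≈ 238.31)
(-5 + 4)*u = (-5 + 4)*(49 + 32*√35) = -(49 + 32*√35) = -49 - 32*√35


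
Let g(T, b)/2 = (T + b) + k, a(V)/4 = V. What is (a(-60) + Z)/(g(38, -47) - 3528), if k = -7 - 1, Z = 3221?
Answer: -2981/3562 ≈ -0.83689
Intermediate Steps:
a(V) = 4*V
k = -8
g(T, b) = -16 + 2*T + 2*b (g(T, b) = 2*((T + b) - 8) = 2*(-8 + T + b) = -16 + 2*T + 2*b)
(a(-60) + Z)/(g(38, -47) - 3528) = (4*(-60) + 3221)/((-16 + 2*38 + 2*(-47)) - 3528) = (-240 + 3221)/((-16 + 76 - 94) - 3528) = 2981/(-34 - 3528) = 2981/(-3562) = 2981*(-1/3562) = -2981/3562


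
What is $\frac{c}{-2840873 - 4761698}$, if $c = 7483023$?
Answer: $- \frac{7483023}{7602571} \approx -0.98427$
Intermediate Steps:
$\frac{c}{-2840873 - 4761698} = \frac{7483023}{-2840873 - 4761698} = \frac{7483023}{-7602571} = 7483023 \left(- \frac{1}{7602571}\right) = - \frac{7483023}{7602571}$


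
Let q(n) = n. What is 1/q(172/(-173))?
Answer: -173/172 ≈ -1.0058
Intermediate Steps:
1/q(172/(-173)) = 1/(172/(-173)) = 1/(172*(-1/173)) = 1/(-172/173) = -173/172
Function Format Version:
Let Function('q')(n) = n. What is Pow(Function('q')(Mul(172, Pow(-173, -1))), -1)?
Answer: Rational(-173, 172) ≈ -1.0058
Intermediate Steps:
Pow(Function('q')(Mul(172, Pow(-173, -1))), -1) = Pow(Mul(172, Pow(-173, -1)), -1) = Pow(Mul(172, Rational(-1, 173)), -1) = Pow(Rational(-172, 173), -1) = Rational(-173, 172)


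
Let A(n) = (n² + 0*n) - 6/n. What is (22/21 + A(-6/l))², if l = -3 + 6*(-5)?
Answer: 6578345449/6456681 ≈ 1018.8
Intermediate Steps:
l = -33 (l = -3 - 30 = -33)
A(n) = n² - 6/n (A(n) = (n² + 0) - 6/n = n² - 6/n)
(22/21 + A(-6/l))² = (22/21 + (-6 + (-6/(-33))³)/((-6/(-33))))² = (22*(1/21) + (-6 + (-6*(-1/33))³)/((-6*(-1/33))))² = (22/21 + (-6 + (2/11)³)/(2/11))² = (22/21 + 11*(-6 + 8/1331)/2)² = (22/21 + (11/2)*(-7978/1331))² = (22/21 - 3989/121)² = (-81107/2541)² = 6578345449/6456681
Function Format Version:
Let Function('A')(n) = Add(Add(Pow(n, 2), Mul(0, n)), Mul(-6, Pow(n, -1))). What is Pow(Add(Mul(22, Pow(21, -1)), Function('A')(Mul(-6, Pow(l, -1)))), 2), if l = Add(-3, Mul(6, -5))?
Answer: Rational(6578345449, 6456681) ≈ 1018.8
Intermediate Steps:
l = -33 (l = Add(-3, -30) = -33)
Function('A')(n) = Add(Pow(n, 2), Mul(-6, Pow(n, -1))) (Function('A')(n) = Add(Add(Pow(n, 2), 0), Mul(-6, Pow(n, -1))) = Add(Pow(n, 2), Mul(-6, Pow(n, -1))))
Pow(Add(Mul(22, Pow(21, -1)), Function('A')(Mul(-6, Pow(l, -1)))), 2) = Pow(Add(Mul(22, Pow(21, -1)), Mul(Pow(Mul(-6, Pow(-33, -1)), -1), Add(-6, Pow(Mul(-6, Pow(-33, -1)), 3)))), 2) = Pow(Add(Mul(22, Rational(1, 21)), Mul(Pow(Mul(-6, Rational(-1, 33)), -1), Add(-6, Pow(Mul(-6, Rational(-1, 33)), 3)))), 2) = Pow(Add(Rational(22, 21), Mul(Pow(Rational(2, 11), -1), Add(-6, Pow(Rational(2, 11), 3)))), 2) = Pow(Add(Rational(22, 21), Mul(Rational(11, 2), Add(-6, Rational(8, 1331)))), 2) = Pow(Add(Rational(22, 21), Mul(Rational(11, 2), Rational(-7978, 1331))), 2) = Pow(Add(Rational(22, 21), Rational(-3989, 121)), 2) = Pow(Rational(-81107, 2541), 2) = Rational(6578345449, 6456681)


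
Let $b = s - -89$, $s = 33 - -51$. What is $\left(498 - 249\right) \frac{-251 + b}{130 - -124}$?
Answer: $- \frac{9711}{127} \approx -76.465$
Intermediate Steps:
$s = 84$ ($s = 33 + 51 = 84$)
$b = 173$ ($b = 84 - -89 = 84 + 89 = 173$)
$\left(498 - 249\right) \frac{-251 + b}{130 - -124} = \left(498 - 249\right) \frac{-251 + 173}{130 - -124} = 249 \left(- \frac{78}{130 + 124}\right) = 249 \left(- \frac{78}{254}\right) = 249 \left(\left(-78\right) \frac{1}{254}\right) = 249 \left(- \frac{39}{127}\right) = - \frac{9711}{127}$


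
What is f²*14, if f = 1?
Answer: 14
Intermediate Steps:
f²*14 = 1²*14 = 1*14 = 14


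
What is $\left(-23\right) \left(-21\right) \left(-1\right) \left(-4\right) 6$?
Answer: $11592$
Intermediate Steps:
$\left(-23\right) \left(-21\right) \left(-1\right) \left(-4\right) 6 = 483 \cdot 4 \cdot 6 = 483 \cdot 24 = 11592$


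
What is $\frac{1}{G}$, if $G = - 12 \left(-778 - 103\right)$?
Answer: $\frac{1}{10572} \approx 9.4589 \cdot 10^{-5}$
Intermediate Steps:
$G = 10572$ ($G = \left(-12\right) \left(-881\right) = 10572$)
$\frac{1}{G} = \frac{1}{10572}$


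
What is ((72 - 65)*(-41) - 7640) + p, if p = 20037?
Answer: 12110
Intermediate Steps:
((72 - 65)*(-41) - 7640) + p = ((72 - 65)*(-41) - 7640) + 20037 = (7*(-41) - 7640) + 20037 = (-287 - 7640) + 20037 = -7927 + 20037 = 12110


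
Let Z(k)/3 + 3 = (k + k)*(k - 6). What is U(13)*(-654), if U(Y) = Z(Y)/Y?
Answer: -351198/13 ≈ -27015.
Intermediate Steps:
Z(k) = -9 + 6*k*(-6 + k) (Z(k) = -9 + 3*((k + k)*(k - 6)) = -9 + 3*((2*k)*(-6 + k)) = -9 + 3*(2*k*(-6 + k)) = -9 + 6*k*(-6 + k))
U(Y) = (-9 - 36*Y + 6*Y²)/Y
U(13)*(-654) = (-36 - 9/13 + 6*13)*(-654) = (-36 - 9*1/13 + 78)*(-654) = (-36 - 9/13 + 78)*(-654) = (537/13)*(-654) = -351198/13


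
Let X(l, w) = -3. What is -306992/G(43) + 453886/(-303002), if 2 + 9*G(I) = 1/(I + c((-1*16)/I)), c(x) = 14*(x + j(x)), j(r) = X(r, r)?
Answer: 8418226481117/6817545 ≈ 1.2348e+6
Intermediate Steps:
j(r) = -3
c(x) = -42 + 14*x (c(x) = 14*(x - 3) = 14*(-3 + x) = -42 + 14*x)
G(I) = -2/9 + 1/(9*(-42 + I - 224/I)) (G(I) = -2/9 + 1/(9*(I + (-42 + 14*((-1*16)/I)))) = -2/9 + 1/(9*(I + (-42 + 14*(-16/I)))) = -2/9 + 1/(9*(I + (-42 - 224/I))) = -2/9 + 1/(9*(-42 + I - 224/I)))
-306992/G(43) + 453886/(-303002) = -306992*9*(-224 + 43*(-42 + 43))/(448 + 43*(85 - 2*43)) + 453886/(-303002) = -306992*9*(-224 + 43*1)/(448 + 43*(85 - 86)) + 453886*(-1/303002) = -306992*9*(-224 + 43)/(448 + 43*(-1)) - 226943/151501 = -306992*(-1629/(448 - 43)) - 226943/151501 = -306992/((1/9)*(-1/181)*405) - 226943/151501 = -306992/(-45/181) - 226943/151501 = -306992*(-181/45) - 226943/151501 = 55565552/45 - 226943/151501 = 8418226481117/6817545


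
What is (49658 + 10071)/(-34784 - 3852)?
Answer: -59729/38636 ≈ -1.5459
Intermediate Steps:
(49658 + 10071)/(-34784 - 3852) = 59729/(-38636) = 59729*(-1/38636) = -59729/38636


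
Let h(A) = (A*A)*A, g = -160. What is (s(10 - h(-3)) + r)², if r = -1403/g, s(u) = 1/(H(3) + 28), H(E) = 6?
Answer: 572692761/7398400 ≈ 77.408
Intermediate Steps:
h(A) = A³ (h(A) = A²*A = A³)
s(u) = 1/34 (s(u) = 1/(6 + 28) = 1/34)
r = 1403/160 (r = -1403/(-160) = -1403*(-1/160) = 1403/160 ≈ 8.7688)
(s(10 - h(-3)) + r)² = (1/34 + 1403/160)² = (23931/2720)² = 572692761/7398400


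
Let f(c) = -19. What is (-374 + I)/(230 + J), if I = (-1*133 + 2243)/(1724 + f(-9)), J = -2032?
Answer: 63556/307241 ≈ 0.20686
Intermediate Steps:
I = 422/341 (I = (-1*133 + 2243)/(1724 - 19) = (-133 + 2243)/1705 = 2110*(1/1705) = 422/341 ≈ 1.2375)
(-374 + I)/(230 + J) = (-374 + 422/341)/(230 - 2032) = -127112/341/(-1802) = -127112/341*(-1/1802) = 63556/307241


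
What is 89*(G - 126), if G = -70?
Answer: -17444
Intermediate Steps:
89*(G - 126) = 89*(-70 - 126) = 89*(-196) = -17444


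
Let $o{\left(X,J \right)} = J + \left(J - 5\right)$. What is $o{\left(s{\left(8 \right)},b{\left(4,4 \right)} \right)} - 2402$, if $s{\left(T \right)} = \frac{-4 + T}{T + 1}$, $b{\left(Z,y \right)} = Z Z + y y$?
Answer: $-2343$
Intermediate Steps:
$b{\left(Z,y \right)} = Z^{2} + y^{2}$
$s{\left(T \right)} = \frac{-4 + T}{1 + T}$
$o{\left(X,J \right)} = -5 + 2 J$ ($o{\left(X,J \right)} = J + \left(-5 + J\right) = -5 + 2 J$)
$o{\left(s{\left(8 \right)},b{\left(4,4 \right)} \right)} - 2402 = \left(-5 + 2 \left(4^{2} + 4^{2}\right)\right) - 2402 = \left(-5 + 2 \left(16 + 16\right)\right) - 2402 = \left(-5 + 2 \cdot 32\right) - 2402 = \left(-5 + 64\right) - 2402 = 59 - 2402 = -2343$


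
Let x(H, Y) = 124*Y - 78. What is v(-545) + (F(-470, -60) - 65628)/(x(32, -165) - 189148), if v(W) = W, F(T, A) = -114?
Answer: -57106564/104843 ≈ -544.69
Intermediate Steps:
x(H, Y) = -78 + 124*Y
v(-545) + (F(-470, -60) - 65628)/(x(32, -165) - 189148) = -545 + (-114 - 65628)/((-78 + 124*(-165)) - 189148) = -545 - 65742/((-78 - 20460) - 189148) = -545 - 65742/(-20538 - 189148) = -545 - 65742/(-209686) = -545 - 65742*(-1/209686) = -545 + 32871/104843 = -57106564/104843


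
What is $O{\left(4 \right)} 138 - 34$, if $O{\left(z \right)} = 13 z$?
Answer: $7142$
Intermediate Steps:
$O{\left(4 \right)} 138 - 34 = 13 \cdot 4 \cdot 138 - 34 = 52 \cdot 138 - 34 = 7176 - 34 = 7142$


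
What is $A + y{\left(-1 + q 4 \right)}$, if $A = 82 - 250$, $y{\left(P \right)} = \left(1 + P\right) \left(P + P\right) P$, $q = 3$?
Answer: $2736$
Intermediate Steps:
$y{\left(P \right)} = 2 P^{2} \left(1 + P\right)$ ($y{\left(P \right)} = \left(1 + P\right) 2 P P = 2 P \left(1 + P\right) P = 2 P^{2} \left(1 + P\right)$)
$A = -168$
$A + y{\left(-1 + q 4 \right)} = -168 + 2 \left(-1 + 3 \cdot 4\right)^{2} \left(1 + \left(-1 + 3 \cdot 4\right)\right) = -168 + 2 \left(-1 + 12\right)^{2} \left(1 + \left(-1 + 12\right)\right) = -168 + 2 \cdot 11^{2} \left(1 + 11\right) = -168 + 2 \cdot 121 \cdot 12 = -168 + 2904 = 2736$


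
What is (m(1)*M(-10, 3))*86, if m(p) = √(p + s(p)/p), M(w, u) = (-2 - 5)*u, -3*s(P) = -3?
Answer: -1806*√2 ≈ -2554.1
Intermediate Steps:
s(P) = 1 (s(P) = -⅓*(-3) = 1)
M(w, u) = -7*u
m(p) = √(p + 1/p)
(m(1)*M(-10, 3))*86 = (√(1 + 1/1)*(-7*3))*86 = (√(1 + 1)*(-21))*86 = (√2*(-21))*86 = -21*√2*86 = -1806*√2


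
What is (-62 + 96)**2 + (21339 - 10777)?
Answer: 11718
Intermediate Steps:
(-62 + 96)**2 + (21339 - 10777) = 34**2 + 10562 = 1156 + 10562 = 11718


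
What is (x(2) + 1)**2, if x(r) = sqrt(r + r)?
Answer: 9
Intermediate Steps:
x(r) = sqrt(2)*sqrt(r) (x(r) = sqrt(2*r) = sqrt(2)*sqrt(r))
(x(2) + 1)**2 = (sqrt(2)*sqrt(2) + 1)**2 = (2 + 1)**2 = 3**2 = 9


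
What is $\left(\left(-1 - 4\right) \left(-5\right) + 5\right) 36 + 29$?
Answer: $1109$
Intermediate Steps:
$\left(\left(-1 - 4\right) \left(-5\right) + 5\right) 36 + 29 = \left(\left(-5\right) \left(-5\right) + 5\right) 36 + 29 = \left(25 + 5\right) 36 + 29 = 30 \cdot 36 + 29 = 1080 + 29 = 1109$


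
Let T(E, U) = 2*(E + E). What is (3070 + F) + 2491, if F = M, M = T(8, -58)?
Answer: 5593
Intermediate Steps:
T(E, U) = 4*E (T(E, U) = 2*(2*E) = 4*E)
M = 32 (M = 4*8 = 32)
F = 32
(3070 + F) + 2491 = (3070 + 32) + 2491 = 3102 + 2491 = 5593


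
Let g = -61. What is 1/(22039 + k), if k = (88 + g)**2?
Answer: 1/22768 ≈ 4.3921e-5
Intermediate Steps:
k = 729 (k = (88 - 61)**2 = 27**2 = 729)
1/(22039 + k) = 1/(22039 + 729) = 1/22768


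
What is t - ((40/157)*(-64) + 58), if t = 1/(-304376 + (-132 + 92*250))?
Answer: -1842751525/44196756 ≈ -41.694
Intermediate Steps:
t = -1/281508 (t = 1/(-304376 + (-132 + 23000)) = 1/(-304376 + 22868) = 1/(-281508) = -1/281508 ≈ -3.5523e-6)
t - ((40/157)*(-64) + 58) = -1/281508 - ((40/157)*(-64) + 58) = -1/281508 - (-2560/157 + 58) = -1/281508 - 1*6546/157 = -1/281508 - 6546/157 = -1842751525/44196756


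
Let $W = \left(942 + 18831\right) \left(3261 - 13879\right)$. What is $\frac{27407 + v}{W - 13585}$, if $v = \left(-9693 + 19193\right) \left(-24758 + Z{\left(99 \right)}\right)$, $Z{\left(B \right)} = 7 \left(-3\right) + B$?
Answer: $\frac{234432593}{209963299} \approx 1.1165$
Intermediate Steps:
$Z{\left(B \right)} = -21 + B$
$W = -209949714$ ($W = 19773 \left(-10618\right) = -209949714$)
$v = -234460000$ ($v = \left(-9693 + 19193\right) \left(-24758 + \left(-21 + 99\right)\right) = 9500 \left(-24758 + 78\right) = 9500 \left(-24680\right) = -234460000$)
$\frac{27407 + v}{W - 13585} = \frac{27407 - 234460000}{-209949714 - 13585} = - \frac{234432593}{-209963299} = \left(-234432593\right) \left(- \frac{1}{209963299}\right) = \frac{234432593}{209963299}$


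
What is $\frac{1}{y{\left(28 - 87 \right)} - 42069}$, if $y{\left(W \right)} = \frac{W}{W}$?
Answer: $- \frac{1}{42068} \approx -2.3771 \cdot 10^{-5}$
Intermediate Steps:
$y{\left(W \right)} = 1$
$\frac{1}{y{\left(28 - 87 \right)} - 42069} = \frac{1}{1 - 42069} = \frac{1}{-42068} = - \frac{1}{42068}$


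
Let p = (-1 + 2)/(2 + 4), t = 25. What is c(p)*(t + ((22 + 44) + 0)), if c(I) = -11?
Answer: -1001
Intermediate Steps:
p = 1/6 ≈ 0.16667
c(p)*(t + ((22 + 44) + 0)) = -11*(25 + ((22 + 44) + 0)) = -11*(25 + (66 + 0)) = -11*(25 + 66) = -11*91 = -1001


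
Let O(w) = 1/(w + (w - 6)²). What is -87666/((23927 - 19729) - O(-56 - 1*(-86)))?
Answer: -53125596/2543987 ≈ -20.883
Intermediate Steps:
O(w) = 1/(w + (-6 + w)²)
-87666/((23927 - 19729) - O(-56 - 1*(-86))) = -87666/((23927 - 19729) - 1/((-56 - 1*(-86)) + (-6 + (-56 - 1*(-86)))²)) = -87666/(4198 - 1/((-56 + 86) + (-6 + (-56 + 86))²)) = -87666/(4198 - 1/(30 + (-6 + 30)²)) = -87666/(4198 - 1/(30 + 24²)) = -87666/(4198 - 1/(30 + 576)) = -87666/(4198 - 1/606) = -87666/2543987/606 = -87666*606/2543987 = -53125596/2543987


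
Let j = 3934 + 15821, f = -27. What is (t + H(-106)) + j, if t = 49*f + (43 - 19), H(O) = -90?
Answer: 18366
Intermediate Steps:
t = -1299 (t = 49*(-27) + (43 - 19) = -1323 + 24 = -1299)
j = 19755
(t + H(-106)) + j = (-1299 - 90) + 19755 = -1389 + 19755 = 18366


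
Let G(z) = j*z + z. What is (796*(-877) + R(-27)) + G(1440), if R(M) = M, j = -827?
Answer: -1887559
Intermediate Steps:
G(z) = -826*z (G(z) = -827*z + z = -826*z)
(796*(-877) + R(-27)) + G(1440) = (796*(-877) - 27) - 826*1440 = (-698092 - 27) - 1189440 = -698119 - 1189440 = -1887559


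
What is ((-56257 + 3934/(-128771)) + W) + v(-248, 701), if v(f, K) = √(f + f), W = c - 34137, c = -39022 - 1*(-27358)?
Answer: -13142114652/128771 + 4*I*√31 ≈ -1.0206e+5 + 22.271*I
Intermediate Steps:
c = -11664 (c = -39022 + 27358 = -11664)
W = -45801 (W = -11664 - 34137 = -45801)
v(f, K) = √2*√f (v(f, K) = √(2*f) = √2*√f)
((-56257 + 3934/(-128771)) + W) + v(-248, 701) = ((-56257 + 3934/(-128771)) - 45801) + √2*√(-248) = ((-56257 + 3934*(-1/128771)) - 45801) + √2*(2*I*√62) = ((-56257 - 3934/128771) - 45801) + 4*I*√31 = (-7244274081/128771 - 45801) + 4*I*√31 = -13142114652/128771 + 4*I*√31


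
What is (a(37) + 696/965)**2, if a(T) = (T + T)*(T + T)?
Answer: 27931605521296/931225 ≈ 2.9994e+7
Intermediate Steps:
a(T) = 4*T**2 (a(T) = (2*T)*(2*T) = 4*T**2)
(a(37) + 696/965)**2 = (4*37**2 + 696/965)**2 = (4*1369 + 696*(1/965))**2 = (5476 + 696/965)**2 = (5285036/965)**2 = 27931605521296/931225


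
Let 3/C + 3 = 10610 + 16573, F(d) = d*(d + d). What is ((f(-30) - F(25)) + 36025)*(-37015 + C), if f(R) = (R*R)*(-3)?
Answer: -2151308092085/1812 ≈ -1.1873e+9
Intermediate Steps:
F(d) = 2*d² (F(d) = d*(2*d) = 2*d²)
f(R) = -3*R² (f(R) = R²*(-3) = -3*R²)
C = 1/9060 (C = 3/(-3 + (10610 + 16573)) = 3/(-3 + 27183) = 3/27180 = 3*(1/27180) = 1/9060 ≈ 0.00011038)
((f(-30) - F(25)) + 36025)*(-37015 + C) = ((-3*(-30)² - 2*25²) + 36025)*(-37015 + 1/9060) = ((-3*900 - 2*625) + 36025)*(-335355899/9060) = ((-2700 - 1*1250) + 36025)*(-335355899/9060) = ((-2700 - 1250) + 36025)*(-335355899/9060) = (-3950 + 36025)*(-335355899/9060) = 32075*(-335355899/9060) = -2151308092085/1812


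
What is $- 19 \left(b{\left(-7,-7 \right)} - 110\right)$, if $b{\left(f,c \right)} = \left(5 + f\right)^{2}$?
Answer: $2014$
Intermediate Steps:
$- 19 \left(b{\left(-7,-7 \right)} - 110\right) = - 19 \left(\left(5 - 7\right)^{2} - 110\right) = - 19 \left(\left(-2\right)^{2} - 110\right) = - 19 \left(4 - 110\right) = \left(-19\right) \left(-106\right) = 2014$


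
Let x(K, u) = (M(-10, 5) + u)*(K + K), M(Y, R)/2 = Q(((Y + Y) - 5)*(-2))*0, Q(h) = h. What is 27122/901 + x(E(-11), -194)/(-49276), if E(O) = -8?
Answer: 3437286/114427 ≈ 30.039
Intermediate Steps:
M(Y, R) = 0 (M(Y, R) = 2*((((Y + Y) - 5)*(-2))*0) = 2*(((2*Y - 5)*(-2))*0) = 2*(((-5 + 2*Y)*(-2))*0) = 2*((10 - 4*Y)*0) = 2*0 = 0)
x(K, u) = 2*K*u (x(K, u) = (0 + u)*(K + K) = u*(2*K) = 2*K*u)
27122/901 + x(E(-11), -194)/(-49276) = 27122/901 + (2*(-8)*(-194))/(-49276) = 27122*(1/901) + 3104*(-1/49276) = 27122/901 - 8/127 = 3437286/114427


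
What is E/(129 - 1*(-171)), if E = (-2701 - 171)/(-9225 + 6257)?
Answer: 359/111300 ≈ 0.0032255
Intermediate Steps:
E = 359/371 (E = -2872/(-2968) = -2872*(-1/2968) = 359/371 ≈ 0.96766)
E/(129 - 1*(-171)) = (359/371)/(129 - 1*(-171)) = (359/371)/(129 + 171) = (359/371)/300 = (1/300)*(359/371) = 359/111300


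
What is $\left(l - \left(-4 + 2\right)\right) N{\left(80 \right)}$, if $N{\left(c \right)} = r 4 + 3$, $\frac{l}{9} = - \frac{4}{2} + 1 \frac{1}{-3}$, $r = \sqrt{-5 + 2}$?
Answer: $-57 - 76 i \sqrt{3} \approx -57.0 - 131.64 i$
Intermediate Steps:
$r = i \sqrt{3}$ ($r = \sqrt{-3} = i \sqrt{3} \approx 1.732 i$)
$l = -21$ ($l = 9 \left(- \frac{4}{2} + 1 \frac{1}{-3}\right) = 9 \left(\left(-4\right) \frac{1}{2} + 1 \left(- \frac{1}{3}\right)\right) = 9 \left(-2 - \frac{1}{3}\right) = 9 \left(- \frac{7}{3}\right) = -21$)
$N{\left(c \right)} = 3 + 4 i \sqrt{3}$ ($N{\left(c \right)} = i \sqrt{3} \cdot 4 + 3 = 4 i \sqrt{3} + 3 = 3 + 4 i \sqrt{3}$)
$\left(l - \left(-4 + 2\right)\right) N{\left(80 \right)} = \left(-21 - \left(-4 + 2\right)\right) \left(3 + 4 i \sqrt{3}\right) = \left(-21 - -2\right) \left(3 + 4 i \sqrt{3}\right) = \left(-21 + 2\right) \left(3 + 4 i \sqrt{3}\right) = - 19 \left(3 + 4 i \sqrt{3}\right) = -57 - 76 i \sqrt{3}$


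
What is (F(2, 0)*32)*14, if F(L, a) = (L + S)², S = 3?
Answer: 11200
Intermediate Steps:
F(L, a) = (3 + L)² (F(L, a) = (L + 3)² = (3 + L)²)
(F(2, 0)*32)*14 = ((3 + 2)²*32)*14 = (5²*32)*14 = (25*32)*14 = 800*14 = 11200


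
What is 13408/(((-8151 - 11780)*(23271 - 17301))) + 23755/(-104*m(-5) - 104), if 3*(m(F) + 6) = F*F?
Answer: -847969875287/12374759280 ≈ -68.524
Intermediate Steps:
m(F) = -6 + F²/3 (m(F) = -6 + (F*F)/3 = -6 + F²/3)
13408/(((-8151 - 11780)*(23271 - 17301))) + 23755/(-104*m(-5) - 104) = 13408/(((-8151 - 11780)*(23271 - 17301))) + 23755/(-104*(-6 + (⅓)*(-5)²) - 104) = 13408/((-19931*5970)) + 23755/(-104*(-6 + (⅓)*25) - 104) = 13408/(-118988070) + 23755/(-104*(-6 + 25/3) - 104) = 13408*(-1/118988070) + 23755/(-104*7/3 - 104) = -6704/59494035 + 23755/(-728/3 - 104) = -6704/59494035 + 23755/(-1040/3) = -6704/59494035 + 23755*(-3/1040) = -6704/59494035 - 14253/208 = -847969875287/12374759280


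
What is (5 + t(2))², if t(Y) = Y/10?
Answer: 676/25 ≈ 27.040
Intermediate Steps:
t(Y) = Y/10 (t(Y) = Y*(⅒) = Y/10)
(5 + t(2))² = (5 + (⅒)*2)² = (5 + ⅕)² = (26/5)² = 676/25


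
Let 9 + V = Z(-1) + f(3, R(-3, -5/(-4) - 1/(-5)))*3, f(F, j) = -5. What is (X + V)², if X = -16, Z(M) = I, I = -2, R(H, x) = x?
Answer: 1764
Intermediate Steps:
Z(M) = -2
V = -26 (V = -9 + (-2 - 5*3) = -9 + (-2 - 15) = -9 - 17 = -26)
(X + V)² = (-16 - 26)² = (-42)² = 1764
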